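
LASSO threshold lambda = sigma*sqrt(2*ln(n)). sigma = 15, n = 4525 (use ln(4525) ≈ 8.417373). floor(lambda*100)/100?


ln(4525) ≈ 8.417373.
2*ln(n) ≈ 16.834746.
sqrt(2*ln(n)) ≈ sqrt(16.834746) ≈ 4.103017.
lambda ≈ 15*4.103017 = 61.545255.
floor(lambda*100)/100 = 61.54.

61.54


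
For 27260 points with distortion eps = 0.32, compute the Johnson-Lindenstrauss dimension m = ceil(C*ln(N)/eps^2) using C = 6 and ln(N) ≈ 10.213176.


ln(27260) ≈ 10.213176.
eps^2 = 0.32^2 = 0.1024.
C*ln(N)/eps^2 ≈ 6*10.213176/0.1024 ≈ 598.4283.
m = ceil(598.4283) = 599.

599


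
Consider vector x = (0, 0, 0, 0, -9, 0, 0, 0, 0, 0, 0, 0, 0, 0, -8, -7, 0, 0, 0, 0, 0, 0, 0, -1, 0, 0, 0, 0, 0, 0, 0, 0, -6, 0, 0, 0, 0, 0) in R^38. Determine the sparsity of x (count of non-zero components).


Non-zero positions: [4, 14, 15, 23, 32].
Sparsity = 5.

5


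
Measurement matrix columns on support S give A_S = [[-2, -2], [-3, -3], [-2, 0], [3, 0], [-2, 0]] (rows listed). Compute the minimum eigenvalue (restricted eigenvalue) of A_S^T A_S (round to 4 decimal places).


A_S^T A_S = [[30, 13], [13, 13]].
trace = 43.
det = 221.
disc = trace^2 - 4*det = 1849 - 4*221 = 965.
sqrt(965) ≈ 31.064449.
lam_min = (43 - sqrt(965))/2 ≈ (43 - 31.064449)/2 = 5.9677755 ≈ 5.9678.

5.9678


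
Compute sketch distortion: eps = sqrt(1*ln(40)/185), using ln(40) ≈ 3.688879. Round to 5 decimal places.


ln(40) ≈ 3.688879.
1*ln(N)/m ≈ 1*3.688879/185 ≈ 0.01993989.
eps = sqrt(0.01993989) ≈ 0.1412087 ≈ 0.14121.

0.14121


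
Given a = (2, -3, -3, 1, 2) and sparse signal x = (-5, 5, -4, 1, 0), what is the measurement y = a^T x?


Non-zero terms: ['2*-5', '-3*5', '-3*-4', '1*1']
Products: [-10, -15, 12, 1]
y = sum = -12.

-12


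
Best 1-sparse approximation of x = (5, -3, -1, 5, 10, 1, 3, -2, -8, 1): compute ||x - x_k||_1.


Sorted |x_i| descending: [10, 8, 5, 5, 3, 3, 2, 1, 1, 1]
Keep top 1: [10]
Tail entries: [8, 5, 5, 3, 3, 2, 1, 1, 1]
L1 error = sum of tail = 29.

29


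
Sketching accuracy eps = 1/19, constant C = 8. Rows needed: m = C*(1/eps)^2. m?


1/eps = 19.
(1/eps)^2 = 361.
m = 8*361 = 2888.

2888


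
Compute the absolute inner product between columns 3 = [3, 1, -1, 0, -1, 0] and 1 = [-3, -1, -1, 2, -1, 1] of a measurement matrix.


Inner product: 3*-3 + 1*-1 + -1*-1 + 0*2 + -1*-1 + 0*1
Products: [-9, -1, 1, 0, 1, 0]
Sum = -8.
|dot| = 8.

8


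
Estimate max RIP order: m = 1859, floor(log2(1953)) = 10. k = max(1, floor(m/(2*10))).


floor(log2(1953)) = 10.
2*10 = 20.
m/(2*floor(log2(n))) = 1859/20 ≈ 92.95.
floor = 92.
k = max(1, 92) = 92.

92


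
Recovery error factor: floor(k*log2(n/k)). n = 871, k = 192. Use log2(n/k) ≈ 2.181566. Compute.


log2(n/k) = log2(871/192) ≈ 2.181566.
k*log2(n/k) ≈ 192*2.181566 = 418.860672.
floor(418.860672) = 418.

418


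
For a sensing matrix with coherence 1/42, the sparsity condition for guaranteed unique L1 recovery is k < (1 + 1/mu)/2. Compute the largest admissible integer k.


1/mu = 42.
1 + 1/mu = 43.
(1 + 1/mu)/2 = 21.5 is not an integer, so k_max = floor(21.5) = 21.

21


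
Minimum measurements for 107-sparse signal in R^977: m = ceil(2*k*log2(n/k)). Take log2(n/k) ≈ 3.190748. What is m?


log2(n/k) = log2(977/107) ≈ 3.190748.
2*k*log2(n/k) ≈ 2*107*3.190748 = 682.820072.
m = ceil(682.820072) = 683.

683


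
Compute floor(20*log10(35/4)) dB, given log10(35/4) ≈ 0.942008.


||x||/||e|| = 35/4.
log10(35/4) ≈ 0.942008.
20*log10(||x||/||e||) ≈ 20*0.942008 = 18.84016.
floor(18.84016) = 18.

18


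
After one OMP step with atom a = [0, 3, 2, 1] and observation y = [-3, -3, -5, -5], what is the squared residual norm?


a^T a = 14.
a^T y = -24.
coeff = -24/14 = -12/7.
||r||^2 = 188/7.

188/7


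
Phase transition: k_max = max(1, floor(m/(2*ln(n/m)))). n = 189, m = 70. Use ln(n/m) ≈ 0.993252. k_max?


n/m = 189/70 = 27/10.
ln(n/m) ≈ 0.993252.
2*ln(n/m) ≈ 1.986504.
m/(2*ln(n/m)) ≈ 70/1.986504 ≈ 35.2378.
floor = 35.
k_max = max(1, 35) = 35.

35


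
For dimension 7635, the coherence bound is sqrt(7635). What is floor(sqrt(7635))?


87^2 = 7569 <= 7635 < 7744 = 88^2, so 87 <= sqrt(7635) < 88.
floor(sqrt(7635)) = 87.

87


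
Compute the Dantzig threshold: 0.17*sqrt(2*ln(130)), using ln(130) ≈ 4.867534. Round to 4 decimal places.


ln(130) ≈ 4.867534.
2*ln(n) ≈ 9.735068.
sqrt(2*ln(n)) ≈ sqrt(9.735068) ≈ 3.120107.
threshold ≈ 0.17*3.120107 = 0.53041819 ≈ 0.5304.

0.5304


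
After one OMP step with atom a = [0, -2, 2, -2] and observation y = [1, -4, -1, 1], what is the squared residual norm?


a^T a = 12.
a^T y = 4.
coeff = 4/12 = 1/3.
||r||^2 = 53/3.

53/3


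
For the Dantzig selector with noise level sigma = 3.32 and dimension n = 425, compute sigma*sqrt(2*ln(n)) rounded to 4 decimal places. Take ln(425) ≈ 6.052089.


ln(425) ≈ 6.052089.
2*ln(n) ≈ 12.104178.
sqrt(2*ln(n)) ≈ sqrt(12.104178) ≈ 3.479106.
threshold ≈ 3.32*3.479106 = 11.55063192 ≈ 11.5506.

11.5506


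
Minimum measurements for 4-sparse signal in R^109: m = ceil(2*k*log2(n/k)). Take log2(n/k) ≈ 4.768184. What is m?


log2(n/k) = log2(109/4) ≈ 4.768184.
2*k*log2(n/k) ≈ 2*4*4.768184 = 38.145472.
m = ceil(38.145472) = 39.

39


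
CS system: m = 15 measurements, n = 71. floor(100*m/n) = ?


100*m/n = 100*15/71 ≈ 21.1268.
floor = 21.

21


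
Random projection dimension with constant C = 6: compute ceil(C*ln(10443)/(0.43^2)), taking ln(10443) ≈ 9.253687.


ln(10443) ≈ 9.253687.
eps^2 = 0.43^2 = 0.1849.
C*ln(N)/eps^2 ≈ 6*9.253687/0.1849 ≈ 300.2819.
m = ceil(300.2819) = 301.

301


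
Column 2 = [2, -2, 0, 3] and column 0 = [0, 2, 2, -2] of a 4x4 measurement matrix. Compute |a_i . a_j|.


Inner product: 2*0 + -2*2 + 0*2 + 3*-2
Products: [0, -4, 0, -6]
Sum = -10.
|dot| = 10.

10


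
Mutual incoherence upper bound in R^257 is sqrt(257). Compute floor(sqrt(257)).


16^2 = 256 <= 257 < 289 = 17^2, so 16 <= sqrt(257) < 17.
floor(sqrt(257)) = 16.

16


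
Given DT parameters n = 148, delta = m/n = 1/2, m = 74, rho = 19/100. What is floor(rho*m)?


m = 1/2*148 = 74.
rho = 19/100.
rho*m = 19/100*74 = 14.06.
k = floor(14.06) = 14.

14


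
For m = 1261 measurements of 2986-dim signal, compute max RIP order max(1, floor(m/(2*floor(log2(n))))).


floor(log2(2986)) = 11.
2*11 = 22.
m/(2*floor(log2(n))) = 1261/22 ≈ 57.3182.
floor = 57.
k = max(1, 57) = 57.

57


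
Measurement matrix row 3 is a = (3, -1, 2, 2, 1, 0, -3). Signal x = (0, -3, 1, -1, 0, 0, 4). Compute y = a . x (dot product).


Non-zero terms: ['-1*-3', '2*1', '2*-1', '-3*4']
Products: [3, 2, -2, -12]
y = sum = -9.

-9


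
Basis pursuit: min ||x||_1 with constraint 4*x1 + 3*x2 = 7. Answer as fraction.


Axis intercepts:
  x1 = 7/4, x2 = 0: L1 = 7/4
  x1 = 0, x2 = 7/3: L1 = 7/3
x* = (7/4, 0)
||x*||_1 = 7/4.

7/4


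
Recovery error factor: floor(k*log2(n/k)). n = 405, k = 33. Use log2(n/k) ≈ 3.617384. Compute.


log2(n/k) = log2(405/33) ≈ 3.617384.
k*log2(n/k) ≈ 33*3.617384 = 119.373672.
floor(119.373672) = 119.

119


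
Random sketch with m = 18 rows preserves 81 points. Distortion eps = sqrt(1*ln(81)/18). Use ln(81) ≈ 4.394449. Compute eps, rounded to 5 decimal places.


ln(81) ≈ 4.394449.
1*ln(N)/m ≈ 1*4.394449/18 ≈ 0.24413606.
eps = sqrt(0.24413606) ≈ 0.4941013 ≈ 0.49410.

0.49410


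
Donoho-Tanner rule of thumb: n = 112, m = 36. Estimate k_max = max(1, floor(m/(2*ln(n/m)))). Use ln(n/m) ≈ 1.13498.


n/m = 112/36 = 28/9.
ln(n/m) ≈ 1.13498.
2*ln(n/m) ≈ 2.26996.
m/(2*ln(n/m)) ≈ 36/2.26996 ≈ 15.8593.
floor = 15.
k_max = max(1, 15) = 15.

15


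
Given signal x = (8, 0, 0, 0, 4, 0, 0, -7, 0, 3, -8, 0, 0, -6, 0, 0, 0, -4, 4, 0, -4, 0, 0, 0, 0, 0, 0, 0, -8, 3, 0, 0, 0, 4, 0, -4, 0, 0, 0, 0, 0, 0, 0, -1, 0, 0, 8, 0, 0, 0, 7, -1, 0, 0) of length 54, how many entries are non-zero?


Non-zero positions: [0, 4, 7, 9, 10, 13, 17, 18, 20, 28, 29, 33, 35, 43, 46, 50, 51].
Sparsity = 17.

17


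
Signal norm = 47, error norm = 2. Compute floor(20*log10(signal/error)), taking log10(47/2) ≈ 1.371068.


||x||/||e|| = 47/2.
log10(47/2) ≈ 1.371068.
20*log10(||x||/||e||) ≈ 20*1.371068 = 27.42136.
floor(27.42136) = 27.

27


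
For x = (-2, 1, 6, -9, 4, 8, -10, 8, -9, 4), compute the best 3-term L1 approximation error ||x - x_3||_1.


Sorted |x_i| descending: [10, 9, 9, 8, 8, 6, 4, 4, 2, 1]
Keep top 3: [10, 9, 9]
Tail entries: [8, 8, 6, 4, 4, 2, 1]
L1 error = sum of tail = 33.

33


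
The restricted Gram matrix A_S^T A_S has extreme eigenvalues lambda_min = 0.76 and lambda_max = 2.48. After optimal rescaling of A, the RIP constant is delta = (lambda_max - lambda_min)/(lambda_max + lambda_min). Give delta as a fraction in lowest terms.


lambda_max - lambda_min = 2.48 - 0.76 = 1.72.
lambda_max + lambda_min = 2.48 + 0.76 = 3.24.
delta = 1.72/3.24 = 172/324 = 43/81.

43/81


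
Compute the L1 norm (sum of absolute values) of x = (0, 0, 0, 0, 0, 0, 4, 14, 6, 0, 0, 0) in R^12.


Non-zero entries: [(6, 4), (7, 14), (8, 6)]
Absolute values: [4, 14, 6]
||x||_1 = sum = 24.

24


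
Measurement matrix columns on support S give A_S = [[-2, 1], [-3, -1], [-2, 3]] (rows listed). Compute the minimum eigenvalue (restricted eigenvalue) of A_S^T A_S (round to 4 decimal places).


A_S^T A_S = [[17, -5], [-5, 11]].
trace = 28.
det = 162.
disc = trace^2 - 4*det = 784 - 4*162 = 136.
sqrt(136) ≈ 11.661904.
lam_min = (28 - sqrt(136))/2 ≈ (28 - 11.661904)/2 = 8.169048 ≈ 8.1690.

8.1690


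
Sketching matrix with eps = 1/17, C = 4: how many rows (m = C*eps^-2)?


1/eps = 17.
(1/eps)^2 = 289.
m = 4*289 = 1156.

1156


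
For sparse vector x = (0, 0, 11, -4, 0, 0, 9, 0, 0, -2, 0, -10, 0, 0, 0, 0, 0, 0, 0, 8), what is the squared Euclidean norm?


Non-zero entries: [(2, 11), (3, -4), (6, 9), (9, -2), (11, -10), (19, 8)]
Squares: [121, 16, 81, 4, 100, 64]
||x||_2^2 = sum = 386.

386


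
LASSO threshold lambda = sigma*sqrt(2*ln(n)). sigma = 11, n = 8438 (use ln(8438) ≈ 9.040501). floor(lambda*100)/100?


ln(8438) ≈ 9.040501.
2*ln(n) ≈ 18.081002.
sqrt(2*ln(n)) ≈ sqrt(18.081002) ≈ 4.252176.
lambda ≈ 11*4.252176 = 46.773936.
floor(lambda*100)/100 = 46.77.

46.77


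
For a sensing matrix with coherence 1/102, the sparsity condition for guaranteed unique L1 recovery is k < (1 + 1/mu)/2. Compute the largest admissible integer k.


1/mu = 102.
1 + 1/mu = 103.
(1 + 1/mu)/2 = 51.5 is not an integer, so k_max = floor(51.5) = 51.

51


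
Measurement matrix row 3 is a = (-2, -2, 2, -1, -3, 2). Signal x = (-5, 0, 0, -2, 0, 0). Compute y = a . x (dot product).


Non-zero terms: ['-2*-5', '-1*-2']
Products: [10, 2]
y = sum = 12.

12


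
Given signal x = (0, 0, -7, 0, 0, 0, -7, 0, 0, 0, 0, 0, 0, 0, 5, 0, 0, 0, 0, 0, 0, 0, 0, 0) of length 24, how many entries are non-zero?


Non-zero positions: [2, 6, 14].
Sparsity = 3.

3


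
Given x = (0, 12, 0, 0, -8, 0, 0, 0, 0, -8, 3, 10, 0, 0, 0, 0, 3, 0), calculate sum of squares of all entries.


Non-zero entries: [(1, 12), (4, -8), (9, -8), (10, 3), (11, 10), (16, 3)]
Squares: [144, 64, 64, 9, 100, 9]
||x||_2^2 = sum = 390.

390


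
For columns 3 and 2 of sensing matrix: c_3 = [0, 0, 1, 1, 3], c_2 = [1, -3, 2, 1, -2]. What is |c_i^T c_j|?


Inner product: 0*1 + 0*-3 + 1*2 + 1*1 + 3*-2
Products: [0, 0, 2, 1, -6]
Sum = -3.
|dot| = 3.

3


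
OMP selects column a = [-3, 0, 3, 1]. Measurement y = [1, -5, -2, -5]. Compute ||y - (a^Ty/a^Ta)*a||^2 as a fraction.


a^T a = 19.
a^T y = -14.
coeff = -14/19 = -14/19.
||r||^2 = 849/19.

849/19


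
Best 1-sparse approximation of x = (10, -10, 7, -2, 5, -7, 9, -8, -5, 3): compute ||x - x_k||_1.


Sorted |x_i| descending: [10, 10, 9, 8, 7, 7, 5, 5, 3, 2]
Keep top 1: [10]
Tail entries: [10, 9, 8, 7, 7, 5, 5, 3, 2]
L1 error = sum of tail = 56.

56


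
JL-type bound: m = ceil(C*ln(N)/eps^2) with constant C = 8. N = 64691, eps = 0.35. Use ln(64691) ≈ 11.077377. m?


ln(64691) ≈ 11.077377.
eps^2 = 0.35^2 = 0.1225.
C*ln(N)/eps^2 ≈ 8*11.077377/0.1225 ≈ 723.4205.
m = ceil(723.4205) = 724.

724


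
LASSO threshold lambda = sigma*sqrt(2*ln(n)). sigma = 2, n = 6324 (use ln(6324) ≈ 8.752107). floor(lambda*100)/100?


ln(6324) ≈ 8.752107.
2*ln(n) ≈ 17.504214.
sqrt(2*ln(n)) ≈ sqrt(17.504214) ≈ 4.183804.
lambda ≈ 2*4.183804 = 8.367608.
floor(lambda*100)/100 = 8.36.

8.36


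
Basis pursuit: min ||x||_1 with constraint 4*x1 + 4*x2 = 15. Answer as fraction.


Axis intercepts:
  x1 = 15/4, x2 = 0: L1 = 15/4
  x1 = 0, x2 = 15/4: L1 = 15/4
x* = (15/4, 0)
||x*||_1 = 15/4.

15/4


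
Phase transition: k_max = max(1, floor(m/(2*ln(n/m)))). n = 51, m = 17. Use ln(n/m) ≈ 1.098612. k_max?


n/m = 51/17 = 3.
ln(n/m) ≈ 1.098612.
2*ln(n/m) ≈ 2.197224.
m/(2*ln(n/m)) ≈ 17/2.197224 ≈ 7.737.
floor = 7.
k_max = max(1, 7) = 7.

7


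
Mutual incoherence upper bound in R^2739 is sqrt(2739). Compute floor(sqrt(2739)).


52^2 = 2704 <= 2739 < 2809 = 53^2, so 52 <= sqrt(2739) < 53.
floor(sqrt(2739)) = 52.

52


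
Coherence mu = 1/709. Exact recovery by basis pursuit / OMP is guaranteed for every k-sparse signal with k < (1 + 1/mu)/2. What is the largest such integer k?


1/mu = 709.
1 + 1/mu = 710.
(1 + 1/mu)/2 = 355 is an integer and the inequality is strict, so k_max = 355 - 1 = 354.

354


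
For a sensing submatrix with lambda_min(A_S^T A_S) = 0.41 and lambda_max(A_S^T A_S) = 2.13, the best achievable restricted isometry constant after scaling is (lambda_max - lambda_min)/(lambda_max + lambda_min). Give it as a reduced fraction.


lambda_max - lambda_min = 2.13 - 0.41 = 1.72.
lambda_max + lambda_min = 2.13 + 0.41 = 2.54.
delta = 1.72/2.54 = 172/254 = 86/127.

86/127


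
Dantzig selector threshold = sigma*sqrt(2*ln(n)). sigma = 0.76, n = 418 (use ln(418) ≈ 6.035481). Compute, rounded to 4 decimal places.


ln(418) ≈ 6.035481.
2*ln(n) ≈ 12.070962.
sqrt(2*ln(n)) ≈ sqrt(12.070962) ≈ 3.474329.
threshold ≈ 0.76*3.474329 = 2.64049004 ≈ 2.6405.

2.6405


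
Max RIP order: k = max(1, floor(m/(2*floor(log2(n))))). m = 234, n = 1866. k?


floor(log2(1866)) = 10.
2*10 = 20.
m/(2*floor(log2(n))) = 234/20 ≈ 11.7.
floor = 11.
k = max(1, 11) = 11.

11


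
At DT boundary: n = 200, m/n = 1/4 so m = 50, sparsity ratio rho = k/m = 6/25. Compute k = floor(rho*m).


m = 1/4*200 = 50.
rho = 6/25.
rho*m = 6/25*50 = 12.
k = floor(12) = 12.

12


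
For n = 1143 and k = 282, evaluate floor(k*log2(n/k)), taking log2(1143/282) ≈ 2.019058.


log2(n/k) = log2(1143/282) ≈ 2.019058.
k*log2(n/k) ≈ 282*2.019058 = 569.374356.
floor(569.374356) = 569.

569


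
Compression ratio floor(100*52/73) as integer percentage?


100*m/n = 100*52/73 ≈ 71.2329.
floor = 71.

71


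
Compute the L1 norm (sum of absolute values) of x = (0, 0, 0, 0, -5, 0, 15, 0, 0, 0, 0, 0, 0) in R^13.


Non-zero entries: [(4, -5), (6, 15)]
Absolute values: [5, 15]
||x||_1 = sum = 20.

20


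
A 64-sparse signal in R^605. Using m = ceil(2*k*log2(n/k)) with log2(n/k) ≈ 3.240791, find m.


log2(n/k) = log2(605/64) ≈ 3.240791.
2*k*log2(n/k) ≈ 2*64*3.240791 = 414.821248.
m = ceil(414.821248) = 415.

415


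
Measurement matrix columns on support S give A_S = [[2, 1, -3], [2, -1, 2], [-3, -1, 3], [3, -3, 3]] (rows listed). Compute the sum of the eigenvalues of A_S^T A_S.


Sum of eigenvalues of A_S^T A_S = trace(A_S^T A_S) = sum of squared column norms of A_S.
A_S^T A_S diagonal: [26, 12, 31].
trace = 26 + 12 + 31 = 69.

69


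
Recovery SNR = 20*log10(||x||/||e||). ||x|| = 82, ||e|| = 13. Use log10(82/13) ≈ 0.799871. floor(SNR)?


||x||/||e|| = 82/13.
log10(82/13) ≈ 0.799871.
20*log10(||x||/||e||) ≈ 20*0.799871 = 15.99742.
floor(15.99742) = 15.

15


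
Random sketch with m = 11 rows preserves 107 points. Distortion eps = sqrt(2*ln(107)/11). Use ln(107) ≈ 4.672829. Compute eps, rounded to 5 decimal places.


ln(107) ≈ 4.672829.
2*ln(N)/m ≈ 2*4.672829/11 ≈ 0.84960527.
eps = sqrt(0.84960527) ≈ 0.9217403 ≈ 0.92174.

0.92174


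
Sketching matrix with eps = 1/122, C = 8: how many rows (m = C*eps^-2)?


1/eps = 122.
(1/eps)^2 = 14884.
m = 8*14884 = 119072.

119072


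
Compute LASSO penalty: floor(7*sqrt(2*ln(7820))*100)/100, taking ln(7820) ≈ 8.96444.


ln(7820) ≈ 8.96444.
2*ln(n) ≈ 17.92888.
sqrt(2*ln(n)) ≈ sqrt(17.92888) ≈ 4.234251.
lambda ≈ 7*4.234251 = 29.639757.
floor(lambda*100)/100 = 29.63.

29.63


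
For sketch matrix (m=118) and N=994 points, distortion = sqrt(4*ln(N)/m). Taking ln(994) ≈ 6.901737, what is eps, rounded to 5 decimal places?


ln(994) ≈ 6.901737.
4*ln(N)/m ≈ 4*6.901737/118 ≈ 0.23395719.
eps = sqrt(0.23395719) ≈ 0.4836912 ≈ 0.48369.

0.48369


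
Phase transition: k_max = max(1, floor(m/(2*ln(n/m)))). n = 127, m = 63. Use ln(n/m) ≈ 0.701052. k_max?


n/m = 127/63.
ln(n/m) ≈ 0.701052.
2*ln(n/m) ≈ 1.402104.
m/(2*ln(n/m)) ≈ 63/1.402104 ≈ 44.9325.
floor = 44.
k_max = max(1, 44) = 44.

44


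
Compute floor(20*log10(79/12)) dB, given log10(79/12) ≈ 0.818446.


||x||/||e|| = 79/12.
log10(79/12) ≈ 0.818446.
20*log10(||x||/||e||) ≈ 20*0.818446 = 16.36892.
floor(16.36892) = 16.

16


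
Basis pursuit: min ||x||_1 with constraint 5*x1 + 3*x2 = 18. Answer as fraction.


Axis intercepts:
  x1 = 18/5, x2 = 0: L1 = 18/5
  x1 = 0, x2 = 6: L1 = 6
x* = (18/5, 0)
||x*||_1 = 18/5.

18/5


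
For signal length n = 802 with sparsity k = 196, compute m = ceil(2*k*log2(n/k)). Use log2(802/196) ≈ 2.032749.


log2(n/k) = log2(802/196) ≈ 2.032749.
2*k*log2(n/k) ≈ 2*196*2.032749 = 796.837608.
m = ceil(796.837608) = 797.

797


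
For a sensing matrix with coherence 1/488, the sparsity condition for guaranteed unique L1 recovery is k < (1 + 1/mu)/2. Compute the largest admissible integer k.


1/mu = 488.
1 + 1/mu = 489.
(1 + 1/mu)/2 = 244.5 is not an integer, so k_max = floor(244.5) = 244.

244


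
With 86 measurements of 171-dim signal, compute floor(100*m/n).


100*m/n = 100*86/171 ≈ 50.2924.
floor = 50.

50


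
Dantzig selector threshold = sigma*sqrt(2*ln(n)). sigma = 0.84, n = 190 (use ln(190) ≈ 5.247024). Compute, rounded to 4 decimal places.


ln(190) ≈ 5.247024.
2*ln(n) ≈ 10.494048.
sqrt(2*ln(n)) ≈ sqrt(10.494048) ≈ 3.239452.
threshold ≈ 0.84*3.239452 = 2.72113968 ≈ 2.7211.

2.7211


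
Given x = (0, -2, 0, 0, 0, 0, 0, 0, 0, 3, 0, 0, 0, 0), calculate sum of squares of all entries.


Non-zero entries: [(1, -2), (9, 3)]
Squares: [4, 9]
||x||_2^2 = sum = 13.

13


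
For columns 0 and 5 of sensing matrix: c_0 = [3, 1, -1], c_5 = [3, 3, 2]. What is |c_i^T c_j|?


Inner product: 3*3 + 1*3 + -1*2
Products: [9, 3, -2]
Sum = 10.
|dot| = 10.

10


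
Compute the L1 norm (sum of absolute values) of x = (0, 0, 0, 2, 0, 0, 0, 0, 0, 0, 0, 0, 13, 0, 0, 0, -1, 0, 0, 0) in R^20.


Non-zero entries: [(3, 2), (12, 13), (16, -1)]
Absolute values: [2, 13, 1]
||x||_1 = sum = 16.

16


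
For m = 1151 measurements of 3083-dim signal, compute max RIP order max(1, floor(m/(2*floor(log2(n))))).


floor(log2(3083)) = 11.
2*11 = 22.
m/(2*floor(log2(n))) = 1151/22 ≈ 52.3182.
floor = 52.
k = max(1, 52) = 52.

52


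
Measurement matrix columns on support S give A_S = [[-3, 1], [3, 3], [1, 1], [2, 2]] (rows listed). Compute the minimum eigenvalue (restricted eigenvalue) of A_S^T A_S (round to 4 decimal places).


A_S^T A_S = [[23, 11], [11, 15]].
trace = 38.
det = 224.
disc = trace^2 - 4*det = 1444 - 4*224 = 548.
sqrt(548) ≈ 23.409400.
lam_min = (38 - sqrt(548))/2 ≈ (38 - 23.409400)/2 = 7.2953 ≈ 7.2953.

7.2953


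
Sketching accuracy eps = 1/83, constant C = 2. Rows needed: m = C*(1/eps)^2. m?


1/eps = 83.
(1/eps)^2 = 6889.
m = 2*6889 = 13778.

13778


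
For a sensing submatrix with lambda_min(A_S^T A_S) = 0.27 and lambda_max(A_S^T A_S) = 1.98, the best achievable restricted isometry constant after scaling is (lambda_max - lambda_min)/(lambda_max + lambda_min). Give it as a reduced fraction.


lambda_max - lambda_min = 1.98 - 0.27 = 1.71.
lambda_max + lambda_min = 1.98 + 0.27 = 2.25.
delta = 1.71/2.25 = 171/225 = 19/25.

19/25


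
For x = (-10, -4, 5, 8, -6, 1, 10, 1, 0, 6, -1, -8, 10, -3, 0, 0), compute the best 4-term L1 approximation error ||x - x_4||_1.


Sorted |x_i| descending: [10, 10, 10, 8, 8, 6, 6, 5, 4, 3, 1, 1, 1, 0, 0, 0]
Keep top 4: [10, 10, 10, 8]
Tail entries: [8, 6, 6, 5, 4, 3, 1, 1, 1, 0, 0, 0]
L1 error = sum of tail = 35.

35


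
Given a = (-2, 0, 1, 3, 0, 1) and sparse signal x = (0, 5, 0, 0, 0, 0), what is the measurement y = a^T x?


Non-zero terms: ['0*5']
Products: [0]
y = sum = 0.

0


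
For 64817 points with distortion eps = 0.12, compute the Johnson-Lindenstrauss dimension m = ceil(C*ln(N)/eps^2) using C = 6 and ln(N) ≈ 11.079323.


ln(64817) ≈ 11.079323.
eps^2 = 0.12^2 = 0.0144.
C*ln(N)/eps^2 ≈ 6*11.079323/0.0144 ≈ 4616.3846.
m = ceil(4616.3846) = 4617.

4617


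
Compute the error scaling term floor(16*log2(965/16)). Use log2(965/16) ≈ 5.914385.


log2(n/k) = log2(965/16) ≈ 5.914385.
k*log2(n/k) ≈ 16*5.914385 = 94.63016.
floor(94.63016) = 94.

94


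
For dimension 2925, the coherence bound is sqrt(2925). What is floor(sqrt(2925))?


54^2 = 2916 <= 2925 < 3025 = 55^2, so 54 <= sqrt(2925) < 55.
floor(sqrt(2925)) = 54.

54


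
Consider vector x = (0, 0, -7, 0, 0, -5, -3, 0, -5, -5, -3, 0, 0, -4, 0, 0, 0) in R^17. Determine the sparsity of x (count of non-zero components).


Non-zero positions: [2, 5, 6, 8, 9, 10, 13].
Sparsity = 7.

7


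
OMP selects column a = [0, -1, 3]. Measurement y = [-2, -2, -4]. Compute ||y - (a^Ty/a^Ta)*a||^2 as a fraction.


a^T a = 10.
a^T y = -10.
coeff = -10/10 = -1.
||r||^2 = 14.

14


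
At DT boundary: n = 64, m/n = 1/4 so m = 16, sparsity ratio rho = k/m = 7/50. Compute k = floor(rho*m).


m = 1/4*64 = 16.
rho = 7/50.
rho*m = 7/50*16 = 2.24.
k = floor(2.24) = 2.

2


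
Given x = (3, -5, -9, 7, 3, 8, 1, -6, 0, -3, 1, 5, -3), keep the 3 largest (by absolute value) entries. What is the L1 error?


Sorted |x_i| descending: [9, 8, 7, 6, 5, 5, 3, 3, 3, 3, 1, 1, 0]
Keep top 3: [9, 8, 7]
Tail entries: [6, 5, 5, 3, 3, 3, 3, 1, 1, 0]
L1 error = sum of tail = 30.

30


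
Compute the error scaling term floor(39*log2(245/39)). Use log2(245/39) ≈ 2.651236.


log2(n/k) = log2(245/39) ≈ 2.651236.
k*log2(n/k) ≈ 39*2.651236 = 103.398204.
floor(103.398204) = 103.

103


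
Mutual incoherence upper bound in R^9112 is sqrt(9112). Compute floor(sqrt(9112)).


95^2 = 9025 <= 9112 < 9216 = 96^2, so 95 <= sqrt(9112) < 96.
floor(sqrt(9112)) = 95.

95


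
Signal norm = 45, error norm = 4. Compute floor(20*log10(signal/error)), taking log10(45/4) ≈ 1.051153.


||x||/||e|| = 45/4.
log10(45/4) ≈ 1.051153.
20*log10(||x||/||e||) ≈ 20*1.051153 = 21.02306.
floor(21.02306) = 21.

21


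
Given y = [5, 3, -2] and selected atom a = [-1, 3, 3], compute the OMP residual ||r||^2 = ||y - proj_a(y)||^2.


a^T a = 19.
a^T y = -2.
coeff = -2/19 = -2/19.
||r||^2 = 718/19.

718/19


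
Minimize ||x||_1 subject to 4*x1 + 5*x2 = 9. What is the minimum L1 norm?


Axis intercepts:
  x1 = 9/4, x2 = 0: L1 = 9/4
  x1 = 0, x2 = 9/5: L1 = 9/5
x* = (0, 9/5)
||x*||_1 = 9/5.

9/5


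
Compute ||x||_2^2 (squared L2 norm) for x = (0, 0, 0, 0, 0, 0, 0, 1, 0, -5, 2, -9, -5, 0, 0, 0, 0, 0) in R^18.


Non-zero entries: [(7, 1), (9, -5), (10, 2), (11, -9), (12, -5)]
Squares: [1, 25, 4, 81, 25]
||x||_2^2 = sum = 136.

136


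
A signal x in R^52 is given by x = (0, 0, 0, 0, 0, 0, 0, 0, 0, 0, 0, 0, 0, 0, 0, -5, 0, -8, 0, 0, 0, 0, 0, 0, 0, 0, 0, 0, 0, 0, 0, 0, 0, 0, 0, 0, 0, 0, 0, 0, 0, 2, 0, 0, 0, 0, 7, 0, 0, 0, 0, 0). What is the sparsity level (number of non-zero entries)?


Non-zero positions: [15, 17, 41, 46].
Sparsity = 4.

4


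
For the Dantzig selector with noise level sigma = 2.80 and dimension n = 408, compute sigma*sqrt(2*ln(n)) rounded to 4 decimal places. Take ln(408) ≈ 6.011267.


ln(408) ≈ 6.011267.
2*ln(n) ≈ 12.022534.
sqrt(2*ln(n)) ≈ sqrt(12.022534) ≈ 3.467353.
threshold ≈ 2.80*3.467353 = 9.7085884 ≈ 9.7086.

9.7086


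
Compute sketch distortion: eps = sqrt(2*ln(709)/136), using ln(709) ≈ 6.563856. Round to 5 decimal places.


ln(709) ≈ 6.563856.
2*ln(N)/m ≈ 2*6.563856/136 ≈ 0.09652729.
eps = sqrt(0.09652729) ≈ 0.3106884 ≈ 0.31069.

0.31069


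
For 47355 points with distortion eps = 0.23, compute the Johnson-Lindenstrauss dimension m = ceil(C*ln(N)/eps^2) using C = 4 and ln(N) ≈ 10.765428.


ln(47355) ≈ 10.765428.
eps^2 = 0.23^2 = 0.0529.
C*ln(N)/eps^2 ≈ 4*10.765428/0.0529 ≈ 814.021.
m = ceil(814.021) = 815.

815


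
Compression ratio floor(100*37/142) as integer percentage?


100*m/n = 100*37/142 ≈ 26.0563.
floor = 26.

26


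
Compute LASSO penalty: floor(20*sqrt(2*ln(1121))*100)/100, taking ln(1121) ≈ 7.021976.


ln(1121) ≈ 7.021976.
2*ln(n) ≈ 14.043952.
sqrt(2*ln(n)) ≈ sqrt(14.043952) ≈ 3.747526.
lambda ≈ 20*3.747526 = 74.95052.
floor(lambda*100)/100 = 74.95.

74.95


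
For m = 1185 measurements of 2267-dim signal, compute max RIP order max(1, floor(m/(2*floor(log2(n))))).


floor(log2(2267)) = 11.
2*11 = 22.
m/(2*floor(log2(n))) = 1185/22 ≈ 53.8636.
floor = 53.
k = max(1, 53) = 53.

53


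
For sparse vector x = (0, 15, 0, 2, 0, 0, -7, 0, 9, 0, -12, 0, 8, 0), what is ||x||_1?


Non-zero entries: [(1, 15), (3, 2), (6, -7), (8, 9), (10, -12), (12, 8)]
Absolute values: [15, 2, 7, 9, 12, 8]
||x||_1 = sum = 53.

53


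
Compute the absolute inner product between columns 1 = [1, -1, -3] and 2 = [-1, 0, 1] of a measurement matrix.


Inner product: 1*-1 + -1*0 + -3*1
Products: [-1, 0, -3]
Sum = -4.
|dot| = 4.

4


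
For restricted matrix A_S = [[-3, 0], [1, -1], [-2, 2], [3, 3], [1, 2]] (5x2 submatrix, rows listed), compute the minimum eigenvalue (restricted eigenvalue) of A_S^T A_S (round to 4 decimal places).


A_S^T A_S = [[24, 6], [6, 18]].
trace = 42.
det = 396.
disc = trace^2 - 4*det = 1764 - 4*396 = 180.
sqrt(180) ≈ 13.416408.
lam_min = (42 - sqrt(180))/2 ≈ (42 - 13.416408)/2 = 14.291796 ≈ 14.2918.

14.2918


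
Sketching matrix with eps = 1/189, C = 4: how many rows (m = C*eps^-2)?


1/eps = 189.
(1/eps)^2 = 35721.
m = 4*35721 = 142884.

142884


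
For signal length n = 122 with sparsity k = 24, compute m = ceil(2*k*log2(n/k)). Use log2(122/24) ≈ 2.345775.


log2(n/k) = log2(122/24) ≈ 2.345775.
2*k*log2(n/k) ≈ 2*24*2.345775 = 112.5972.
m = ceil(112.5972) = 113.

113


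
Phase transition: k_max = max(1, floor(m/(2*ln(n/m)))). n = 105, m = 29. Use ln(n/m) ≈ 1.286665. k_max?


n/m = 105/29.
ln(n/m) ≈ 1.286665.
2*ln(n/m) ≈ 2.57333.
m/(2*ln(n/m)) ≈ 29/2.57333 ≈ 11.2694.
floor = 11.
k_max = max(1, 11) = 11.

11


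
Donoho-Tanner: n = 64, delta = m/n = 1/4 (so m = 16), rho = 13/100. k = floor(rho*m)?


m = 1/4*64 = 16.
rho = 13/100.
rho*m = 13/100*16 = 2.08.
k = floor(2.08) = 2.

2


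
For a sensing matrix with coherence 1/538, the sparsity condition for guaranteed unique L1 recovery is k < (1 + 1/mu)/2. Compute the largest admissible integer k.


1/mu = 538.
1 + 1/mu = 539.
(1 + 1/mu)/2 = 269.5 is not an integer, so k_max = floor(269.5) = 269.

269


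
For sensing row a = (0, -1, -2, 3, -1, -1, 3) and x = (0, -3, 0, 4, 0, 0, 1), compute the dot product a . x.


Non-zero terms: ['-1*-3', '3*4', '3*1']
Products: [3, 12, 3]
y = sum = 18.

18


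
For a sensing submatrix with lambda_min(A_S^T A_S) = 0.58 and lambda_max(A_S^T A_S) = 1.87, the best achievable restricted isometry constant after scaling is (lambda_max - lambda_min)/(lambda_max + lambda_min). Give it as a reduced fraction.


lambda_max - lambda_min = 1.87 - 0.58 = 1.29.
lambda_max + lambda_min = 1.87 + 0.58 = 2.45.
delta = 1.29/2.45 = 129/245.

129/245


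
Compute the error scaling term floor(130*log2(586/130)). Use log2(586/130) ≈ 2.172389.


log2(n/k) = log2(586/130) ≈ 2.172389.
k*log2(n/k) ≈ 130*2.172389 = 282.41057.
floor(282.41057) = 282.

282


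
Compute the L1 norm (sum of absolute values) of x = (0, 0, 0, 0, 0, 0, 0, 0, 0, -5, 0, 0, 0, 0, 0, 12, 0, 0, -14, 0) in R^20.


Non-zero entries: [(9, -5), (15, 12), (18, -14)]
Absolute values: [5, 12, 14]
||x||_1 = sum = 31.

31


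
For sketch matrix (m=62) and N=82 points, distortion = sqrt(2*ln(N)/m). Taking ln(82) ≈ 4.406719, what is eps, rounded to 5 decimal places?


ln(82) ≈ 4.406719.
2*ln(N)/m ≈ 2*4.406719/62 ≈ 0.14215223.
eps = sqrt(0.14215223) ≈ 0.3770308 ≈ 0.37703.

0.37703


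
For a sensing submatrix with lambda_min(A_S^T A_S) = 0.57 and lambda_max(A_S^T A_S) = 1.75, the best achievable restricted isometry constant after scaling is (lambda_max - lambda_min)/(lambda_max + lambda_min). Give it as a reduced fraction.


lambda_max - lambda_min = 1.75 - 0.57 = 1.18.
lambda_max + lambda_min = 1.75 + 0.57 = 2.32.
delta = 1.18/2.32 = 118/232 = 59/116.

59/116


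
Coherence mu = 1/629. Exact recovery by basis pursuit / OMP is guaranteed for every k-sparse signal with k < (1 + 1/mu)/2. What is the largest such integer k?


1/mu = 629.
1 + 1/mu = 630.
(1 + 1/mu)/2 = 315 is an integer and the inequality is strict, so k_max = 315 - 1 = 314.

314


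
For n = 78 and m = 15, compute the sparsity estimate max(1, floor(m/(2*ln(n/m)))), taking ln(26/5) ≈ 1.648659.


n/m = 78/15 = 26/5.
ln(n/m) ≈ 1.648659.
2*ln(n/m) ≈ 3.297318.
m/(2*ln(n/m)) ≈ 15/3.297318 ≈ 4.5492.
floor = 4.
k_max = max(1, 4) = 4.

4


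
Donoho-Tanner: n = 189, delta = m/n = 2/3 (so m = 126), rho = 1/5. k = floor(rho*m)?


m = 2/3*189 = 126.
rho = 1/5.
rho*m = 1/5*126 = 25.2.
k = floor(25.2) = 25.

25


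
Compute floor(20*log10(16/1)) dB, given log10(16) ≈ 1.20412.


||x||/||e|| = 16/1 = 16.
log10(16) ≈ 1.20412.
20*log10(||x||/||e||) ≈ 20*1.20412 = 24.0824.
floor(24.0824) = 24.

24


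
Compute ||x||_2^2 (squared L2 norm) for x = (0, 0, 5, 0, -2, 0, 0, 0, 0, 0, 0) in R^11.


Non-zero entries: [(2, 5), (4, -2)]
Squares: [25, 4]
||x||_2^2 = sum = 29.

29


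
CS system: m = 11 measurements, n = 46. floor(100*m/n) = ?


100*m/n = 100*11/46 ≈ 23.913.
floor = 23.

23


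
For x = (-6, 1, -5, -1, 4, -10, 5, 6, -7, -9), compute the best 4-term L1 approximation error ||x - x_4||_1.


Sorted |x_i| descending: [10, 9, 7, 6, 6, 5, 5, 4, 1, 1]
Keep top 4: [10, 9, 7, 6]
Tail entries: [6, 5, 5, 4, 1, 1]
L1 error = sum of tail = 22.

22


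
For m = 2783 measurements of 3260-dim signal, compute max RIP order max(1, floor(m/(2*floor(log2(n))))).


floor(log2(3260)) = 11.
2*11 = 22.
m/(2*floor(log2(n))) = 2783/22 ≈ 126.5.
floor = 126.
k = max(1, 126) = 126.

126


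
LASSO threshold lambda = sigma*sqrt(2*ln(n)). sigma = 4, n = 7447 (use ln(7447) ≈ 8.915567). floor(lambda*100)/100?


ln(7447) ≈ 8.915567.
2*ln(n) ≈ 17.831134.
sqrt(2*ln(n)) ≈ sqrt(17.831134) ≈ 4.222693.
lambda ≈ 4*4.222693 = 16.890772.
floor(lambda*100)/100 = 16.89.

16.89


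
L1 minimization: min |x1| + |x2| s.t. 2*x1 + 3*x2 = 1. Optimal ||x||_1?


Axis intercepts:
  x1 = 1/2, x2 = 0: L1 = 1/2
  x1 = 0, x2 = 1/3: L1 = 1/3
x* = (0, 1/3)
||x*||_1 = 1/3.

1/3


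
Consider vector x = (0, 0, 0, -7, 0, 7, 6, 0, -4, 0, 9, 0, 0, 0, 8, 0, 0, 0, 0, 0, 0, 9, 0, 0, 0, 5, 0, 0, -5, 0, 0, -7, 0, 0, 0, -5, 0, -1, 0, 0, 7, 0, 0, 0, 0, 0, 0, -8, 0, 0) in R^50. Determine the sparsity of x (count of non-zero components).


Non-zero positions: [3, 5, 6, 8, 10, 14, 21, 25, 28, 31, 35, 37, 40, 47].
Sparsity = 14.

14


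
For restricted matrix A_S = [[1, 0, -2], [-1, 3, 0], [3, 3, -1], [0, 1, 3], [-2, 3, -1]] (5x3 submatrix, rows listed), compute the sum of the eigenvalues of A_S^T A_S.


Sum of eigenvalues of A_S^T A_S = trace(A_S^T A_S) = sum of squared column norms of A_S.
A_S^T A_S diagonal: [15, 28, 15].
trace = 15 + 28 + 15 = 58.

58


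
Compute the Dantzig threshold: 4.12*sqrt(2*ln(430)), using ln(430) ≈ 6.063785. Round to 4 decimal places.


ln(430) ≈ 6.063785.
2*ln(n) ≈ 12.12757.
sqrt(2*ln(n)) ≈ sqrt(12.12757) ≈ 3.482466.
threshold ≈ 4.12*3.482466 = 14.34775992 ≈ 14.3478.

14.3478


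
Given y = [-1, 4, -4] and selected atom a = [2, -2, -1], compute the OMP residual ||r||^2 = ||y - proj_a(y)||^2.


a^T a = 9.
a^T y = -6.
coeff = -6/9 = -2/3.
||r||^2 = 29.

29


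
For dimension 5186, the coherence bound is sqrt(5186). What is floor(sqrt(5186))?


72^2 = 5184 <= 5186 < 5329 = 73^2, so 72 <= sqrt(5186) < 73.
floor(sqrt(5186)) = 72.

72


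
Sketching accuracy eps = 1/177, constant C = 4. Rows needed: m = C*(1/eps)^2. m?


1/eps = 177.
(1/eps)^2 = 31329.
m = 4*31329 = 125316.

125316


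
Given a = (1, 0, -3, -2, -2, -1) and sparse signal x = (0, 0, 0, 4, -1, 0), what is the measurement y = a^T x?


Non-zero terms: ['-2*4', '-2*-1']
Products: [-8, 2]
y = sum = -6.

-6


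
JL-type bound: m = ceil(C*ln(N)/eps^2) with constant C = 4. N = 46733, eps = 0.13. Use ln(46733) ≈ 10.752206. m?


ln(46733) ≈ 10.752206.
eps^2 = 0.13^2 = 0.0169.
C*ln(N)/eps^2 ≈ 4*10.752206/0.0169 ≈ 2544.9008.
m = ceil(2544.9008) = 2545.

2545


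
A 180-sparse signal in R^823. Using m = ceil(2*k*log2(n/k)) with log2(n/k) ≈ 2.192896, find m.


log2(n/k) = log2(823/180) ≈ 2.192896.
2*k*log2(n/k) ≈ 2*180*2.192896 = 789.44256.
m = ceil(789.44256) = 790.

790


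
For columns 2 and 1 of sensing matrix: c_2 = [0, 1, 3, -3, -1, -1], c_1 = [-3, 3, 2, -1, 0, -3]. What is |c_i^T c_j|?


Inner product: 0*-3 + 1*3 + 3*2 + -3*-1 + -1*0 + -1*-3
Products: [0, 3, 6, 3, 0, 3]
Sum = 15.
|dot| = 15.

15


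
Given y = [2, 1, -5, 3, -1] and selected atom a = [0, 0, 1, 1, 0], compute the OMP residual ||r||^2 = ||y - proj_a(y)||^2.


a^T a = 2.
a^T y = -2.
coeff = -2/2 = -1.
||r||^2 = 38.

38


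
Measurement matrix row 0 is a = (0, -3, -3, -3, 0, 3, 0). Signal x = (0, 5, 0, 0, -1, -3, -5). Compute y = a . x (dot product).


Non-zero terms: ['-3*5', '0*-1', '3*-3', '0*-5']
Products: [-15, 0, -9, 0]
y = sum = -24.

-24


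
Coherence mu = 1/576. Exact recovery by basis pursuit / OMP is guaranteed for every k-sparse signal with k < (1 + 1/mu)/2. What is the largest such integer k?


1/mu = 576.
1 + 1/mu = 577.
(1 + 1/mu)/2 = 288.5 is not an integer, so k_max = floor(288.5) = 288.

288


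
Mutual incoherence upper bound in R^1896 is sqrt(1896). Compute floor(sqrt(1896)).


43^2 = 1849 <= 1896 < 1936 = 44^2, so 43 <= sqrt(1896) < 44.
floor(sqrt(1896)) = 43.

43


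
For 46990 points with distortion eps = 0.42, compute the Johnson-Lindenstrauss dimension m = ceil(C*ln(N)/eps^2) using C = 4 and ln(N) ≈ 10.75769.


ln(46990) ≈ 10.75769.
eps^2 = 0.42^2 = 0.1764.
C*ln(N)/eps^2 ≈ 4*10.75769/0.1764 ≈ 243.9385.
m = ceil(243.9385) = 244.

244


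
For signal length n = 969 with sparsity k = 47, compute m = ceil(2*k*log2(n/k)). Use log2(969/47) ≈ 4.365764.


log2(n/k) = log2(969/47) ≈ 4.365764.
2*k*log2(n/k) ≈ 2*47*4.365764 = 410.381816.
m = ceil(410.381816) = 411.

411


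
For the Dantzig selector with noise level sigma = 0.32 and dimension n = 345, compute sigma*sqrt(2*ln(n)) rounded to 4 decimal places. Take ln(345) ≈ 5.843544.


ln(345) ≈ 5.843544.
2*ln(n) ≈ 11.687088.
sqrt(2*ln(n)) ≈ sqrt(11.687088) ≈ 3.418638.
threshold ≈ 0.32*3.418638 = 1.09396416 ≈ 1.0940.

1.0940


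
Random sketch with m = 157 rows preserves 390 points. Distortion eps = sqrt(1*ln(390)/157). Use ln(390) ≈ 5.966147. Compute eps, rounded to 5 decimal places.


ln(390) ≈ 5.966147.
1*ln(N)/m ≈ 1*5.966147/157 ≈ 0.03800094.
eps = sqrt(0.03800094) ≈ 0.1949383 ≈ 0.19494.

0.19494


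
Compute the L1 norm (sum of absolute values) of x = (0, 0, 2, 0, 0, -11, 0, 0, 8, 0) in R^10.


Non-zero entries: [(2, 2), (5, -11), (8, 8)]
Absolute values: [2, 11, 8]
||x||_1 = sum = 21.

21


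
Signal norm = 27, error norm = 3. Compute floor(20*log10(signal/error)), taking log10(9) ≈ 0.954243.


||x||/||e|| = 27/3 = 9.
log10(9) ≈ 0.954243.
20*log10(||x||/||e||) ≈ 20*0.954243 = 19.08486.
floor(19.08486) = 19.

19


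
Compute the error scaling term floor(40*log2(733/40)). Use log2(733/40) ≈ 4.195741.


log2(n/k) = log2(733/40) ≈ 4.195741.
k*log2(n/k) ≈ 40*4.195741 = 167.82964.
floor(167.82964) = 167.

167


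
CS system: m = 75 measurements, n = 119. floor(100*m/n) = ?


100*m/n = 100*75/119 ≈ 63.0252.
floor = 63.

63


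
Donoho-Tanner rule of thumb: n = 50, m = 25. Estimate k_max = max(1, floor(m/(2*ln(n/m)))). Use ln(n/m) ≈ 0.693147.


n/m = 50/25 = 2.
ln(n/m) ≈ 0.693147.
2*ln(n/m) ≈ 1.386294.
m/(2*ln(n/m)) ≈ 25/1.386294 ≈ 18.0337.
floor = 18.
k_max = max(1, 18) = 18.

18


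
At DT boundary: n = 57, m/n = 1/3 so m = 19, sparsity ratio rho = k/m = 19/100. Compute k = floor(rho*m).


m = 1/3*57 = 19.
rho = 19/100.
rho*m = 19/100*19 = 3.61.
k = floor(3.61) = 3.

3


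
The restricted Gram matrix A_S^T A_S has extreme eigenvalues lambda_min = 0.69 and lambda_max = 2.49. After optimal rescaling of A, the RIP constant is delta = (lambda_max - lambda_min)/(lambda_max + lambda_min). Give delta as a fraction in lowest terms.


lambda_max - lambda_min = 2.49 - 0.69 = 1.80.
lambda_max + lambda_min = 2.49 + 0.69 = 3.18.
delta = 1.80/3.18 = 180/318 = 30/53.

30/53


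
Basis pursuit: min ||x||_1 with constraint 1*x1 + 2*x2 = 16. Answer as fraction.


Axis intercepts:
  x1 = 16, x2 = 0: L1 = 16
  x1 = 0, x2 = 8: L1 = 8
x* = (0, 8)
||x*||_1 = 8.

8


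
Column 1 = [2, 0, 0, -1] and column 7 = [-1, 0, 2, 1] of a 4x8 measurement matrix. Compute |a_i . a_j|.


Inner product: 2*-1 + 0*0 + 0*2 + -1*1
Products: [-2, 0, 0, -1]
Sum = -3.
|dot| = 3.

3


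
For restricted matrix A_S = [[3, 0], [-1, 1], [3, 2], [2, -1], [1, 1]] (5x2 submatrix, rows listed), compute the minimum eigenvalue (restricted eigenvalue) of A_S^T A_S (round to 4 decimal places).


A_S^T A_S = [[24, 4], [4, 7]].
trace = 31.
det = 152.
disc = trace^2 - 4*det = 961 - 4*152 = 353.
sqrt(353) ≈ 18.788294.
lam_min = (31 - sqrt(353))/2 ≈ (31 - 18.788294)/2 = 6.105853 ≈ 6.1059.

6.1059


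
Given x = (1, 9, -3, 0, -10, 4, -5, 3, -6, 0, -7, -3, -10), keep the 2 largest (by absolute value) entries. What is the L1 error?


Sorted |x_i| descending: [10, 10, 9, 7, 6, 5, 4, 3, 3, 3, 1, 0, 0]
Keep top 2: [10, 10]
Tail entries: [9, 7, 6, 5, 4, 3, 3, 3, 1, 0, 0]
L1 error = sum of tail = 41.

41


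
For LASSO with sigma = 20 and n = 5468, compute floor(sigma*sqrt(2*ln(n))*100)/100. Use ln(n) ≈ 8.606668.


ln(5468) ≈ 8.606668.
2*ln(n) ≈ 17.213336.
sqrt(2*ln(n)) ≈ sqrt(17.213336) ≈ 4.148896.
lambda ≈ 20*4.148896 = 82.97792.
floor(lambda*100)/100 = 82.97.

82.97


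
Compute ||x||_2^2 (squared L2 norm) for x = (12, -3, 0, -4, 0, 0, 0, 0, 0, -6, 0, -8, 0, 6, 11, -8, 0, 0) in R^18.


Non-zero entries: [(0, 12), (1, -3), (3, -4), (9, -6), (11, -8), (13, 6), (14, 11), (15, -8)]
Squares: [144, 9, 16, 36, 64, 36, 121, 64]
||x||_2^2 = sum = 490.

490


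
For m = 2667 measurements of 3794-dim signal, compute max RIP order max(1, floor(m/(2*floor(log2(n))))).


floor(log2(3794)) = 11.
2*11 = 22.
m/(2*floor(log2(n))) = 2667/22 ≈ 121.2273.
floor = 121.
k = max(1, 121) = 121.

121


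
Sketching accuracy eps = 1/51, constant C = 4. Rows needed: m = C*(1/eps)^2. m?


1/eps = 51.
(1/eps)^2 = 2601.
m = 4*2601 = 10404.

10404


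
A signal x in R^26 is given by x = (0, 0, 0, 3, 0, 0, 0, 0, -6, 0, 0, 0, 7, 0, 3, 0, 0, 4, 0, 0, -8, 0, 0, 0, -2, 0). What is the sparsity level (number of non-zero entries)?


Non-zero positions: [3, 8, 12, 14, 17, 20, 24].
Sparsity = 7.

7
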